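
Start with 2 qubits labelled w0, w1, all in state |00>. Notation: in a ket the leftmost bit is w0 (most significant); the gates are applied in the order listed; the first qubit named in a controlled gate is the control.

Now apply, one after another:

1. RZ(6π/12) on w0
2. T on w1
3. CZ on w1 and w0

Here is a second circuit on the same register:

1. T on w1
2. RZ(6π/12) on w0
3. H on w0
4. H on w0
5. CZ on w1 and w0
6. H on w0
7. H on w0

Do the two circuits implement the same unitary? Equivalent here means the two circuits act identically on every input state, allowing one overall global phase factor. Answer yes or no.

Yes: on every input state the two circuits agree up to one overall phase factor.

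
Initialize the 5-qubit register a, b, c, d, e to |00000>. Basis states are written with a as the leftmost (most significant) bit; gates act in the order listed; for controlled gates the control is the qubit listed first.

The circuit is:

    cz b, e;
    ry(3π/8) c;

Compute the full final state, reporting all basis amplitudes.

The final amplitudes are cos(3*pi/16) on |00000>, sin(3*pi/16) on |00100>, and 0 on every other basis state.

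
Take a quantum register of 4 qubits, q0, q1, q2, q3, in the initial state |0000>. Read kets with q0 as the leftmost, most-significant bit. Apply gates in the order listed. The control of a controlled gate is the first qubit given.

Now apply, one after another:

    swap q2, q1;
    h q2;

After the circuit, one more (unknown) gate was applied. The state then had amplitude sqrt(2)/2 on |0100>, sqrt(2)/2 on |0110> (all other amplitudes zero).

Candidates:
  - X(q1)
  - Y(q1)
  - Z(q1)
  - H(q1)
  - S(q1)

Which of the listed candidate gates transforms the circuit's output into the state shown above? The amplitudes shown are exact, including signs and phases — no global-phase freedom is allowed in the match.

The unique candidate consistent with the amplitudes is X(q1).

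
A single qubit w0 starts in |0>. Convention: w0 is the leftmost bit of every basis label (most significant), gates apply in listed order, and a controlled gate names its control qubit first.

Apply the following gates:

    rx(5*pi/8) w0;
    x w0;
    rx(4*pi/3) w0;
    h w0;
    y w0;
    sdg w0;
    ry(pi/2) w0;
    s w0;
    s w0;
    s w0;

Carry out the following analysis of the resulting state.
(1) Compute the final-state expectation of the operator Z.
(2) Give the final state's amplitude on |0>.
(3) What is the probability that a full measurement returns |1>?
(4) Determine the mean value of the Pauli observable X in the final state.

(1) In the final state, Z has expectation -sqrt(sqrt(2) + 2)/4 + sqrt(6 - 3*sqrt(2))/4.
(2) The final state's coefficient on |0> equals sqrt(2)*(1 - I)*sin(11*pi/48)/2.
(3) A full measurement returns |1> with probability -sqrt(6 - 3*sqrt(2))/8 + sqrt(sqrt(2) + 2)/8 + 1/2.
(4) In the final state, X has expectation -sqrt(3*sqrt(2) + 6)/4 - sqrt(2 - sqrt(2))/4.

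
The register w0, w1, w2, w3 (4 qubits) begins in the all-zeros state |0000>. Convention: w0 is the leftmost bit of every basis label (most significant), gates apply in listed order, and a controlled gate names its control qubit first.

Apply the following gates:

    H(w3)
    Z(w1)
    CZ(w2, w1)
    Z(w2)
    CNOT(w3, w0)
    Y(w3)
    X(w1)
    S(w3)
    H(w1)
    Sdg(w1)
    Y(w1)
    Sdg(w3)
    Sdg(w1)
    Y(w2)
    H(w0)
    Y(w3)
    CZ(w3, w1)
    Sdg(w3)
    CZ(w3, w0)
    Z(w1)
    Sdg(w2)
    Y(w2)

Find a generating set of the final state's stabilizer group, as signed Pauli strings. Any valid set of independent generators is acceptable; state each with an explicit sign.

One valid set of independent stabilizer generators is +XIII, -IXIZ, -IZIY, +IIZI (any independent generating set of the same group is equally correct).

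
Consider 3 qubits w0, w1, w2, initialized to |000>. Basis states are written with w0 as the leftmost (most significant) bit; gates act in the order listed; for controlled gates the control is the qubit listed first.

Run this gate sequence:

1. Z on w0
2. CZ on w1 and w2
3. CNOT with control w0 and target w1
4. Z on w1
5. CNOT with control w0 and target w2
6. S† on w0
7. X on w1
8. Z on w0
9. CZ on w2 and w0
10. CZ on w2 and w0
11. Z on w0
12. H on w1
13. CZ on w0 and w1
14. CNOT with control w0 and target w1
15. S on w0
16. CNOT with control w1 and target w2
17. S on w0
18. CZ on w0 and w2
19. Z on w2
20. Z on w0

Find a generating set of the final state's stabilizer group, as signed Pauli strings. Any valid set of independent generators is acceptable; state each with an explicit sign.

The final state is stabilized by the group generated by +IXX, +ZII, +IZZ; other independent generating sets are equally valid. Key observation: steps 8-11 multiply out to the identity, so the circuit reduces to the remaining gates.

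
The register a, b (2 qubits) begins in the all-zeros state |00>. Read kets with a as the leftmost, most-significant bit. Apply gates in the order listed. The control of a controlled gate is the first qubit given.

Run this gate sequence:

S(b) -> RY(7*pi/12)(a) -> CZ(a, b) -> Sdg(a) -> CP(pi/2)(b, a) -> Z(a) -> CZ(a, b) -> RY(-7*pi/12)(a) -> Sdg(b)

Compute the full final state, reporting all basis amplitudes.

The final amplitudes are (1 - I)*(-sqrt(6) + sqrt(2) + 4*I)/8 on |00>, 0 on |01>, -(1 - I)*(sqrt(2) + sqrt(6))/8 on |10>, 0 on |11>.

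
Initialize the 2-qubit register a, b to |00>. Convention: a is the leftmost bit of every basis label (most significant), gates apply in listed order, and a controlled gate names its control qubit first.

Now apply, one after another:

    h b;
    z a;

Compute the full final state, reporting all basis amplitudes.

The resulting statevector has amplitude sqrt(2)/2 on |00>, sqrt(2)/2 on |01>, 0 on |10>, 0 on |11>.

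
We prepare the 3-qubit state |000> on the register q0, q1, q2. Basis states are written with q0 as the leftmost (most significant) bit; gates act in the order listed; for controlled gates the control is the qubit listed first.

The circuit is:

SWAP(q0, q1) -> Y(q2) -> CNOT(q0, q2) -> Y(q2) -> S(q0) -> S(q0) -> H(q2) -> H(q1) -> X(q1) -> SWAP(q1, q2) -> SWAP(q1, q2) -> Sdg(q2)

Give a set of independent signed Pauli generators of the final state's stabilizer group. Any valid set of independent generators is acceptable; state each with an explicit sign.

The final state is stabilized by the group generated by +IXI, -IIY, +ZII; other independent generating sets are equally valid.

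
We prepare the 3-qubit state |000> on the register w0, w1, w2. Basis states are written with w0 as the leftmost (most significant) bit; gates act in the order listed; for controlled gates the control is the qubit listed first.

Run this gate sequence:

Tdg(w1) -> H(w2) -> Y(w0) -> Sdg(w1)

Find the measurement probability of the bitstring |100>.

The probability of measuring |100> is 1/2.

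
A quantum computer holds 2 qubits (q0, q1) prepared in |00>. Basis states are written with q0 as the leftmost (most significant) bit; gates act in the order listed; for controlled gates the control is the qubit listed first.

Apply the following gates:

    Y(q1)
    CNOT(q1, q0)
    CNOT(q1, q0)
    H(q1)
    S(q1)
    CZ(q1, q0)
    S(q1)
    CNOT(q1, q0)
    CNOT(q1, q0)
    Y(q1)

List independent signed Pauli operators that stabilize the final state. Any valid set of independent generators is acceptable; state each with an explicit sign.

The final state is stabilized by the group generated by -IX, +ZI; other independent generating sets are equally valid.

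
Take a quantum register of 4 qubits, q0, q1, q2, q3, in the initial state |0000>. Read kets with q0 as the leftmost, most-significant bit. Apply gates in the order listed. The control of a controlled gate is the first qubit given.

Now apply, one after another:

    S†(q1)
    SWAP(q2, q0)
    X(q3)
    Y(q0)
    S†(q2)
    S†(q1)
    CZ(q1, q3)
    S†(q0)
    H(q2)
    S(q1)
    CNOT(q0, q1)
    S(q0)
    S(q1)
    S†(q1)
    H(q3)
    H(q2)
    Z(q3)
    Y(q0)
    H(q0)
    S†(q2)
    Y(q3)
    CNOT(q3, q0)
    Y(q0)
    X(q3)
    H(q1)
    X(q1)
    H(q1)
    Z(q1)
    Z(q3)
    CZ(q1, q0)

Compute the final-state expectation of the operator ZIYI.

In the final state, ZIYI has expectation 0. Key observation: steps 25-28 multiply out to the identity, so the circuit reduces to the remaining gates.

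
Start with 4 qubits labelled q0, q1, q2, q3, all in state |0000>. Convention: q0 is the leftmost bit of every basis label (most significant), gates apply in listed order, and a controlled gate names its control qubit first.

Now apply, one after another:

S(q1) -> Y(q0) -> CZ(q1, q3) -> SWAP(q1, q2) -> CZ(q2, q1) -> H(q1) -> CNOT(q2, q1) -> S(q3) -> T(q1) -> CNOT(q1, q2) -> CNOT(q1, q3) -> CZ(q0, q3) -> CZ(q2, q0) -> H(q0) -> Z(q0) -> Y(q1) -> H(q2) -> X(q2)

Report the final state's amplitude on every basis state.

The final amplitudes are 0 on |0000>, -sqrt(2)*exp(I*pi/4)/4 on |0001>, 0 on |0010>, sqrt(2)*exp(I*pi/4)/4 on |0011>, -sqrt(2)/4 on |0100>, 0 on |0101>, -sqrt(2)/4 on |0110>, 0 on |0111>, 0 on |1000>, -sqrt(2)*exp(I*pi/4)/4 on |1001>, 0 on |1010>, sqrt(2)*exp(I*pi/4)/4 on |1011>, -sqrt(2)/4 on |1100>, 0 on |1101>, -sqrt(2)/4 on |1110>, 0 on |1111>.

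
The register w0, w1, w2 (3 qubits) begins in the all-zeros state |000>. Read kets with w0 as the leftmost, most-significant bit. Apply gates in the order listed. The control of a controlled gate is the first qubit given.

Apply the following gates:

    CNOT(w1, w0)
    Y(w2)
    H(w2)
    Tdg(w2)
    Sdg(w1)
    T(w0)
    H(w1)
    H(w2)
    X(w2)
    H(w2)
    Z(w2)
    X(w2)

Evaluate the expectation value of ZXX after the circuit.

In the final state, ZXX has expectation -sqrt(2)/2. Key observation: the block from step 8 through step 11 cancels to the identity and can be dropped.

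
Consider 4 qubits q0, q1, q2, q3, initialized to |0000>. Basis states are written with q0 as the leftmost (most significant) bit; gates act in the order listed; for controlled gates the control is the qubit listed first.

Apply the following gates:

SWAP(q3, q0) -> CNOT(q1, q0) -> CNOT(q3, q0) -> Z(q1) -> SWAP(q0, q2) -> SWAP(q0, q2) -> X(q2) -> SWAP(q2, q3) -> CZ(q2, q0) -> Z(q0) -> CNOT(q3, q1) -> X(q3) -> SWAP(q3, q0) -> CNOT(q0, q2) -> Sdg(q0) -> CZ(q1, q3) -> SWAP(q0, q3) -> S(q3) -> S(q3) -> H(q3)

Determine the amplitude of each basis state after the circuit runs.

After the circuit, the state carries amplitude sqrt(2)/2 on |0100>, sqrt(2)/2 on |0101>, and 0 on every other basis state.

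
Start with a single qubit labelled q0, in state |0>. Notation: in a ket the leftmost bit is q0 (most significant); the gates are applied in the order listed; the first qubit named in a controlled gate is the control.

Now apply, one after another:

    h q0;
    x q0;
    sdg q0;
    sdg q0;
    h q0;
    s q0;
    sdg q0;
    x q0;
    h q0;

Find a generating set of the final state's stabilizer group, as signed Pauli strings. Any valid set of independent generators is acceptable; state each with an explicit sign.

The stabilizer group can be generated by +X, among other valid generating sets.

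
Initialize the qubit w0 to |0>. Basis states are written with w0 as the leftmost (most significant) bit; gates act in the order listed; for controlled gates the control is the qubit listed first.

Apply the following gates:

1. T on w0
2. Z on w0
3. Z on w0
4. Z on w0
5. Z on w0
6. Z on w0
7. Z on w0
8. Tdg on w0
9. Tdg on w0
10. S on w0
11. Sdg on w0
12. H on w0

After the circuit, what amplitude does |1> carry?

|1> carries amplitude sqrt(2)/2 in the final state. Key observation: steps 1-8 multiply out to the identity, so the circuit reduces to the remaining gates.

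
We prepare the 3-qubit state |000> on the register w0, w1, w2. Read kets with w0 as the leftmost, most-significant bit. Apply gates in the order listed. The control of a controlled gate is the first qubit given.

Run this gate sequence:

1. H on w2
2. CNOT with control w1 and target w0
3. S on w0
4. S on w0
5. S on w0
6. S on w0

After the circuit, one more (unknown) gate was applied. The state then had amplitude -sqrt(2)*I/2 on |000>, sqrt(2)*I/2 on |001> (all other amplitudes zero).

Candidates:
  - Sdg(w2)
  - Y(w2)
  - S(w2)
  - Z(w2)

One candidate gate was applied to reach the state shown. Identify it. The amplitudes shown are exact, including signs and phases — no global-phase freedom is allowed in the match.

It was Y(w2) that produced the state shown. Key observation: gates 3-6 undo each other exactly, leaving only the rest of the circuit to track.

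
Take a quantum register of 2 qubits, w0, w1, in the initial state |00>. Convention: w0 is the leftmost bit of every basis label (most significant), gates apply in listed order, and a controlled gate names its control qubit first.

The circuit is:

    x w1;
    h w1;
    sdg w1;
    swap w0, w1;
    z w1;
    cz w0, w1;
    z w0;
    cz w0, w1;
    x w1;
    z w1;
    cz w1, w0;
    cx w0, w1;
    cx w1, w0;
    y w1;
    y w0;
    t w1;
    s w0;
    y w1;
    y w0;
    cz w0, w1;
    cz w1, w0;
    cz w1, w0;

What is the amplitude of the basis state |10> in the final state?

The amplitude on |10> is -sqrt(2)*exp(3*I*pi/4)/2. Key observation: gates 21-22 undo each other exactly, leaving only the rest of the circuit to track.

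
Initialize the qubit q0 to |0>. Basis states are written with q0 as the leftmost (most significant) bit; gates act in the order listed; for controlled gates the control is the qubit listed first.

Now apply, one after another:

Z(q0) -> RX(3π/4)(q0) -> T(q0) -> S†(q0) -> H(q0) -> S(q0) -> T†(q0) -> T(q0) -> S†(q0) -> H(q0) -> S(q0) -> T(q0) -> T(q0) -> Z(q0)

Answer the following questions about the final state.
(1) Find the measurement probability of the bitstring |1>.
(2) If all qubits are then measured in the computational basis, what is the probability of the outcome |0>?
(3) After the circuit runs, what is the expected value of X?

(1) The probability of measuring |1> is sqrt(2)/4 + 1/2. Key observation: steps 4-11 multiply out to the identity, so the circuit reduces to the remaining gates.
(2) A full measurement returns |0> with probability 1/2 - sqrt(2)/4.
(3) The expectation value of X is -1/2.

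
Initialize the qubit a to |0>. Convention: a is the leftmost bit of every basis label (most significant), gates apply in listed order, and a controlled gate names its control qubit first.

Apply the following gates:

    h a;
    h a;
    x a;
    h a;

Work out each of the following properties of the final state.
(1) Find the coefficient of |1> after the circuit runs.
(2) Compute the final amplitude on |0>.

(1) The amplitude on |1> is -sqrt(2)/2. Key observation: gates 1-2 undo each other exactly, leaving only the rest of the circuit to track.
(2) The amplitude on |0> is sqrt(2)/2.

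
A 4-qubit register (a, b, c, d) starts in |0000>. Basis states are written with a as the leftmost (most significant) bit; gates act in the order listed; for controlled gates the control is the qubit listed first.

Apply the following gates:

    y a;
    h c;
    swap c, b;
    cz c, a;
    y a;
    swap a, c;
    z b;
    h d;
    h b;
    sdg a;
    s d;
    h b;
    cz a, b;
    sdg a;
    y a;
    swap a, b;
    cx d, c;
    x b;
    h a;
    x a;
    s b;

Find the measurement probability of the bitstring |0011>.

Outcome |0011> occurs with probability 1/2.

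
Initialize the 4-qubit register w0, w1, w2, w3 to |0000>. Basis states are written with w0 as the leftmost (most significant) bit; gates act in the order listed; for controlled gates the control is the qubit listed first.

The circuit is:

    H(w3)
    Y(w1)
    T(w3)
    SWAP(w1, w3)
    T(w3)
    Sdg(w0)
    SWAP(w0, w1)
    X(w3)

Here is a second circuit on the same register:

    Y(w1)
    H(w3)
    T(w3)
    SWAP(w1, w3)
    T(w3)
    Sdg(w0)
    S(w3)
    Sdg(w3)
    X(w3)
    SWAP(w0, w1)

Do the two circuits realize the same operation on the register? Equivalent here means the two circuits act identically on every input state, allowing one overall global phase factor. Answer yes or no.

Yes, they are equivalent — the unitaries differ by at most a global phase.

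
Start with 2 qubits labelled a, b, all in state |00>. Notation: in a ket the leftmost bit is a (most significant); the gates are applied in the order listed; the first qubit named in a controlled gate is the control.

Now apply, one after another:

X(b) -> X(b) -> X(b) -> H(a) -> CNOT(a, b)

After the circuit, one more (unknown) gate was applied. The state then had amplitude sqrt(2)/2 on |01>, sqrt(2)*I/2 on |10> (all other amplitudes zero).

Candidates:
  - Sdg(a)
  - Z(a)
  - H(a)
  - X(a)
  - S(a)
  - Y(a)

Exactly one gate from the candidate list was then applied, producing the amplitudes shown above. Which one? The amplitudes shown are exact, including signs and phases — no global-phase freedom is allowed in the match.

The applied gate was S(a). Key observation: gates 2-3 undo each other exactly, leaving only the rest of the circuit to track.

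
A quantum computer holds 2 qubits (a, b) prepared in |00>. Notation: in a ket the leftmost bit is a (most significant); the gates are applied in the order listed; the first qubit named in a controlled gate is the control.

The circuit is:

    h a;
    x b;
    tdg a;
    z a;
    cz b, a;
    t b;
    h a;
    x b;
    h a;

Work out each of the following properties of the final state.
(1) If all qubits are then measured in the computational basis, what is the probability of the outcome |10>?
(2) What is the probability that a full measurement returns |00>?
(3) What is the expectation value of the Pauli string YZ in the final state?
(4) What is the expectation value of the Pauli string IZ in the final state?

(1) The probability of measuring |10> is 1/2.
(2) A full measurement returns |00> with probability 1/2.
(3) In the final state, YZ has expectation -sqrt(2)/2.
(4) In the final state, IZ has expectation 1.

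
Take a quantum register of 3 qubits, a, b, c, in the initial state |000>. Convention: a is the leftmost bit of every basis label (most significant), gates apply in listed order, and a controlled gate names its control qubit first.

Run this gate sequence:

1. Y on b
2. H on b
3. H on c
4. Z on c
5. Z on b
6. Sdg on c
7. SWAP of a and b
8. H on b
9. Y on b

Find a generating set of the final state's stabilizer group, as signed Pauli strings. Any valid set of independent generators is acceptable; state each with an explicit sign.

The stabilizer group can be generated by +XII, -IXI, +IIY, among other valid generating sets.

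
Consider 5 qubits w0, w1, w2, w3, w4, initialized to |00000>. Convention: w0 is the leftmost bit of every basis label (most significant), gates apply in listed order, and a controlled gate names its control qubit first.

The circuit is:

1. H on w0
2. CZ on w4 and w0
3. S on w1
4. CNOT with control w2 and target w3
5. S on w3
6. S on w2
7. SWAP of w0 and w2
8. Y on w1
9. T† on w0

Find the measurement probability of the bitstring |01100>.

Outcome |01100> occurs with probability 1/2.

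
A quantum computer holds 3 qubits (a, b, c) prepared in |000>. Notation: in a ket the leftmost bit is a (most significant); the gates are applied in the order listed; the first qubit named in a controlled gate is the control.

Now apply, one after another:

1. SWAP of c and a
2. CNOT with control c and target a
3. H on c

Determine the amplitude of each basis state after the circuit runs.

After the circuit, the state carries amplitude sqrt(2)/2 on |000>, sqrt(2)/2 on |001>, and 0 on every other basis state.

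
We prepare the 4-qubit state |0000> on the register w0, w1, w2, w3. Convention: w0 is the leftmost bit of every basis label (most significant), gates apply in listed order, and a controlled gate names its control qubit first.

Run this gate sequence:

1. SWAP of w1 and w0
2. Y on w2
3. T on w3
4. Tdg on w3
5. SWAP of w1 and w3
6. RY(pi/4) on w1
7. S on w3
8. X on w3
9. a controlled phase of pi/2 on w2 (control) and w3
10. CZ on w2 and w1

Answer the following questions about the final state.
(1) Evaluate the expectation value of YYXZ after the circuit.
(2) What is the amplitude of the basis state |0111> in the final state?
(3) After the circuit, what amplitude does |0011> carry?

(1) The expectation value of YYXZ is 0.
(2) The final state's coefficient on |0111> equals sqrt(2 - sqrt(2))/2.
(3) The amplitude on |0011> is -sqrt(sqrt(2) + 2)/2.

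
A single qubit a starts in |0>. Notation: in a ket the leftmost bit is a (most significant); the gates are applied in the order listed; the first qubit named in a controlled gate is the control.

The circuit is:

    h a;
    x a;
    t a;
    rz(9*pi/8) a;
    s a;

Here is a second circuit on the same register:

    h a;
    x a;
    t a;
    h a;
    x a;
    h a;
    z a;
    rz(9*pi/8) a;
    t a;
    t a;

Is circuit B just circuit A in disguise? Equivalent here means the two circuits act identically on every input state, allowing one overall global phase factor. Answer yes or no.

Yes — the two circuits implement the same unitary up to a global phase.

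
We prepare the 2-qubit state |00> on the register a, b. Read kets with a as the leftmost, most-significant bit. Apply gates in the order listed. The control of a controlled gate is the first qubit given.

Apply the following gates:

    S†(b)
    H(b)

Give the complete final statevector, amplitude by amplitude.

The resulting statevector has amplitude sqrt(2)/2 on |00>, sqrt(2)/2 on |01>, 0 on |10>, 0 on |11>.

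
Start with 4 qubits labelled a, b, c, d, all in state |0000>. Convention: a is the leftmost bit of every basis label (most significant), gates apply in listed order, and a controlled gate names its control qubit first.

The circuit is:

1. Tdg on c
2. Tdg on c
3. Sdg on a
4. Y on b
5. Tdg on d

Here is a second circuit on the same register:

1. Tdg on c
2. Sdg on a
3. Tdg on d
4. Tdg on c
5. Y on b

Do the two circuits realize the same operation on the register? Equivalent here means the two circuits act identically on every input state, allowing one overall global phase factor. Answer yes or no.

Yes, they are equivalent — the unitaries differ by at most a global phase.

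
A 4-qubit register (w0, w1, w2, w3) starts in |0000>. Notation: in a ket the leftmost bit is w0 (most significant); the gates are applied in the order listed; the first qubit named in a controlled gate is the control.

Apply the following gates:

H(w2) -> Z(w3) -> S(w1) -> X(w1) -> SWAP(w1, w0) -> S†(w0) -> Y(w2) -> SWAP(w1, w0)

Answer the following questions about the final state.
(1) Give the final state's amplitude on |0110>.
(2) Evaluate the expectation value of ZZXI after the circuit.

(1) The final state's coefficient on |0110> equals sqrt(2)/2.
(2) The expectation value of ZZXI is 1.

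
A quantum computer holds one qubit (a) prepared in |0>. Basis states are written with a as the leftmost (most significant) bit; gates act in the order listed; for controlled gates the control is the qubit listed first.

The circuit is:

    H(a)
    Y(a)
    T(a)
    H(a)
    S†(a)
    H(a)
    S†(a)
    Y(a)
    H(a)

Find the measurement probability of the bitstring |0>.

A full measurement returns |0> with probability 1/2.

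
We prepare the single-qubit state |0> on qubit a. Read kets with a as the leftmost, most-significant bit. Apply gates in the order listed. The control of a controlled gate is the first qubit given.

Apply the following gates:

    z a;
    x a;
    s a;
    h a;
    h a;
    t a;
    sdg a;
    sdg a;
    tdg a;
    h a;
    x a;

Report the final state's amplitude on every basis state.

The final amplitudes are sqrt(2)*I/2 on |0>, -sqrt(2)*I/2 on |1>. Key observation: the block from step 4 through step 5 cancels to the identity and can be dropped.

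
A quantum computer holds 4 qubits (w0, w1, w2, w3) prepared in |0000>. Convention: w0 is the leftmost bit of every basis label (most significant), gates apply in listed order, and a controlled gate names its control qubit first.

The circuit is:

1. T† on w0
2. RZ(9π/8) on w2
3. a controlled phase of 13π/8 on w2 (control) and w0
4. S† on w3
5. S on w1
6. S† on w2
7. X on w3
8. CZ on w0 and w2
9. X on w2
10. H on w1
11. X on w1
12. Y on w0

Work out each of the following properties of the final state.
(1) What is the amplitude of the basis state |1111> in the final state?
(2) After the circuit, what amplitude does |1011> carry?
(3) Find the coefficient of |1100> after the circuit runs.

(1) The final state's coefficient on |1111> equals -sqrt(2)*exp(15*I*pi/16)/2.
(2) The amplitude on |1011> is -sqrt(2)*exp(15*I*pi/16)/2.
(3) The final state's coefficient on |1100> equals 0.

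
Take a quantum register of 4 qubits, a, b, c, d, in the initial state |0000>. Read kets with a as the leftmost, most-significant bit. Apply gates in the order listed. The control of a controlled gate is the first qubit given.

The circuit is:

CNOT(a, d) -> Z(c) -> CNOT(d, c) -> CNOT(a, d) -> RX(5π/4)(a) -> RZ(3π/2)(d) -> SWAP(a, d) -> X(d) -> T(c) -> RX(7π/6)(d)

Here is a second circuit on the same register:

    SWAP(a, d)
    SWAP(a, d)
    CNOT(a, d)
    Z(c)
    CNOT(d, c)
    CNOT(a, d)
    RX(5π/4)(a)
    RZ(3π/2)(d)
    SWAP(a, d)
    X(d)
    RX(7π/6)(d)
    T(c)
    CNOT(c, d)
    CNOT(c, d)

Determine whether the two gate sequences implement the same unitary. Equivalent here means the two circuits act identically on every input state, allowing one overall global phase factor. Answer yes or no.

Yes: on every input state the two circuits agree up to one overall phase factor.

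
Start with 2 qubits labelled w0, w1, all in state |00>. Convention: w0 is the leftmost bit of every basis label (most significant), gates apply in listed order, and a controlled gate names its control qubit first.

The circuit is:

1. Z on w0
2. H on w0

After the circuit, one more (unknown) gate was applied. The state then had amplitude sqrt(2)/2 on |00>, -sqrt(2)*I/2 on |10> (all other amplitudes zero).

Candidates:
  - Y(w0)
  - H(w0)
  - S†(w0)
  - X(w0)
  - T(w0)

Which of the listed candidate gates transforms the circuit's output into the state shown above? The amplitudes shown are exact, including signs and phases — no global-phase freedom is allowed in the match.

The applied gate was S†(w0).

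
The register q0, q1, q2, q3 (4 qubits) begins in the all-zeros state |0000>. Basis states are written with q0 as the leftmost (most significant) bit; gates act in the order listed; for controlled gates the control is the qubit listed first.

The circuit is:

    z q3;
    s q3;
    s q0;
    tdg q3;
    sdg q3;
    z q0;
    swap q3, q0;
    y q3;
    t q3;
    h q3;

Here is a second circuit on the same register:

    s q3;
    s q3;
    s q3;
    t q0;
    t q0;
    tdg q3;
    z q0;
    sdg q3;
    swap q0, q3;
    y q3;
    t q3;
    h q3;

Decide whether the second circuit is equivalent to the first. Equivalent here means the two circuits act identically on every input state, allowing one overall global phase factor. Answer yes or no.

Yes, they are equivalent — the unitaries differ by at most a global phase.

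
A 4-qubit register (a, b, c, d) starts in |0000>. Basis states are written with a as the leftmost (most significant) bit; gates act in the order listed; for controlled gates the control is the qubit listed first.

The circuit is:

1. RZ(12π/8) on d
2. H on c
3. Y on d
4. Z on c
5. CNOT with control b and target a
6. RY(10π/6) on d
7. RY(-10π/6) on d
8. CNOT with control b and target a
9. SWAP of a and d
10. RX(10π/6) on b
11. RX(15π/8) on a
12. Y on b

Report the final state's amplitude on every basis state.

After the circuit, the state carries amplitude sqrt(2)*exp(I*pi/4)*sin(pi/16)/4 on |0000>, 0 on |0001>, -sqrt(2)*exp(I*pi/4)*sin(pi/16)/4 on |0010>, 0 on |0011>, sqrt(6)*exp(3*I*pi/4)*sin(pi/16)/4 on |0100>, 0 on |0101>, -sqrt(6)*exp(3*I*pi/4)*sin(pi/16)/4 on |0110>, 0 on |0111>, -sqrt(2)*exp(3*I*pi/4)*cos(pi/16)/4 on |1000>, 0 on |1001>, sqrt(2)*exp(3*I*pi/4)*cos(pi/16)/4 on |1010>, 0 on |1011>, sqrt(6)*exp(I*pi/4)*cos(pi/16)/4 on |1100>, 0 on |1101>, -sqrt(6)*exp(I*pi/4)*cos(pi/16)/4 on |1110>, 0 on |1111>.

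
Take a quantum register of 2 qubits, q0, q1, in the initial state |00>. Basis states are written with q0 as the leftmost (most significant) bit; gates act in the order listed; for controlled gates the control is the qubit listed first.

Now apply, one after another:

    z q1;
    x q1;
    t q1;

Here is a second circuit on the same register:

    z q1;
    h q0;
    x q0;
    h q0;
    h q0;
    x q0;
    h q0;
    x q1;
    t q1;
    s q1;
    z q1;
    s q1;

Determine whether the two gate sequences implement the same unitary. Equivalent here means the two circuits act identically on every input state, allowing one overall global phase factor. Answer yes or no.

Yes: on every input state the two circuits agree up to one overall phase factor.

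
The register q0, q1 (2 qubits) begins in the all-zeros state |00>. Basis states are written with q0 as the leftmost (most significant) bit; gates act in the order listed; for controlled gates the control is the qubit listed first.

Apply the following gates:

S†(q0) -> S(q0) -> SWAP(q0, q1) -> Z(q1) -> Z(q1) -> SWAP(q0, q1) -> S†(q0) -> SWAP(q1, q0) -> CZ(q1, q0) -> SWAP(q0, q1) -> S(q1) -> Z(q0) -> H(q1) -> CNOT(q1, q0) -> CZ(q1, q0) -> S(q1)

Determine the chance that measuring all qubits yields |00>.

Outcome |00> occurs with probability 1/2. Key observation: the block from step 2 through step 7 cancels to the identity and can be dropped.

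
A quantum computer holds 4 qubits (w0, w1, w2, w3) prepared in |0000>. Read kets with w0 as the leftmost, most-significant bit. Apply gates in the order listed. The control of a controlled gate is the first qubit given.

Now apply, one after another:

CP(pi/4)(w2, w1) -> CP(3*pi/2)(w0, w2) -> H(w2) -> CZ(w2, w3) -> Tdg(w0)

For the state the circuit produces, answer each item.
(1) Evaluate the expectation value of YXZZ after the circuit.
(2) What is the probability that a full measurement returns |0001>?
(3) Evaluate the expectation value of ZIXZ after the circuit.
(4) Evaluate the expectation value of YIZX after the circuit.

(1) The expectation value of YXZZ is 0.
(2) Outcome |0001> occurs with probability 0.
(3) The expectation value of ZIXZ is 1.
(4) In the final state, YIZX has expectation 0.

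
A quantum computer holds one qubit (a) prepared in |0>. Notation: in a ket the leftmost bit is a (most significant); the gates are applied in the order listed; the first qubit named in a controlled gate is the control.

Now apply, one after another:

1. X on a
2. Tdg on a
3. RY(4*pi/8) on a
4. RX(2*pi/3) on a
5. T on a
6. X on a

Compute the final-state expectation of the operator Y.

In the final state, Y has expectation sqrt(2)/2.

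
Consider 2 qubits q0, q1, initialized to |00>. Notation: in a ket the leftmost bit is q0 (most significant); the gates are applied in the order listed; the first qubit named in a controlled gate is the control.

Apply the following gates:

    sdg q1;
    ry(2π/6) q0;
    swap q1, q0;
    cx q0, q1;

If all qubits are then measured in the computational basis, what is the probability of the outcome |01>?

Outcome |01> occurs with probability 1/4.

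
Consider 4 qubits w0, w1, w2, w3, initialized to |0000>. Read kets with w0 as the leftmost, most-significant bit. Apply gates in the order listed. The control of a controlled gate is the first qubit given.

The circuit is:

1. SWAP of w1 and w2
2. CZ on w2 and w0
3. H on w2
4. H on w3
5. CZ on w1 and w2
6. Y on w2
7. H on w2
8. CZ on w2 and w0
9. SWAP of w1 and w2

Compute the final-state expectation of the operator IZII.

In the final state, IZII has expectation -1.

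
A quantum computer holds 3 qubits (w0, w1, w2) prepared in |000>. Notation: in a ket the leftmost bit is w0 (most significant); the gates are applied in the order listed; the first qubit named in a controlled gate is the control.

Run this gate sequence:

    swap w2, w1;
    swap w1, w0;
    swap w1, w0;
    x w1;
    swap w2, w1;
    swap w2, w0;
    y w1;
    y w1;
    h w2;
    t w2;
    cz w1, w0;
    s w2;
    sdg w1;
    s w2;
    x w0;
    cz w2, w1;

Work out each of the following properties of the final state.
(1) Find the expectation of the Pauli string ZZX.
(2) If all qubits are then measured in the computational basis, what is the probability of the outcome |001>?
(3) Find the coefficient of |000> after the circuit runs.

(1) The observable ZZX averages to -sqrt(2)/2.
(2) A full measurement returns |001> with probability 1/2.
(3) |000> carries amplitude sqrt(2)/2 in the final state.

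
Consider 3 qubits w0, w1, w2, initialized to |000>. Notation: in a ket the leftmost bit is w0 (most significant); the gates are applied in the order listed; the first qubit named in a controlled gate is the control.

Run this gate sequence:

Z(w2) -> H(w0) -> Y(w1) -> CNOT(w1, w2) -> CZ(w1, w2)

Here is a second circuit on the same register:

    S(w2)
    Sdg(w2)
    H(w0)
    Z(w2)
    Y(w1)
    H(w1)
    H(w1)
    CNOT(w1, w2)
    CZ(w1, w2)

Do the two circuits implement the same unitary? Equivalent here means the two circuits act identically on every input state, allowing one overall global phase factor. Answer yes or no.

Yes: on every input state the two circuits agree up to one overall phase factor.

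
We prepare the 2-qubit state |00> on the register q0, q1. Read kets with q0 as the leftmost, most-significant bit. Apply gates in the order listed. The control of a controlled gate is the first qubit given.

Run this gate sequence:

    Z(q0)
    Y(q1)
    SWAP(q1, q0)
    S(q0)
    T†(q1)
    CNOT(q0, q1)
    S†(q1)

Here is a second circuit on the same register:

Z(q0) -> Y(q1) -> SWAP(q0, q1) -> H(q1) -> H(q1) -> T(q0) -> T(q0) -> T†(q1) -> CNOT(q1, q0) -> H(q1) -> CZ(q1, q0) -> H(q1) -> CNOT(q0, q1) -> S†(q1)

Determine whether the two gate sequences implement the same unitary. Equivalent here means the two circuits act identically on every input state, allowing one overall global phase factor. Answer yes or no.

No, they are not equivalent — no single phase factor reconciles the two unitaries.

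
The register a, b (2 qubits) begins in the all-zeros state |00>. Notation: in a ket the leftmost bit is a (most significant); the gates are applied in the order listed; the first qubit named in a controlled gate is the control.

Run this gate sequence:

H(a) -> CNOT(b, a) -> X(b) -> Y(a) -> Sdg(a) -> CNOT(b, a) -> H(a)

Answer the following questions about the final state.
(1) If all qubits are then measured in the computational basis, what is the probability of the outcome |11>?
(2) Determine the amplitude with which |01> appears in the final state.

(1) The probability of measuring |11> is 1/2.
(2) The final state's coefficient on |01> equals 1/2 - I/2.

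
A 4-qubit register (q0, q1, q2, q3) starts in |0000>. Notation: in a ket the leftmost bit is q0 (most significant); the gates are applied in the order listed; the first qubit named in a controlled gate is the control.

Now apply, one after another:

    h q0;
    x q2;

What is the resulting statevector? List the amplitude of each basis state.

After the circuit, the state carries amplitude sqrt(2)/2 on |0010>, sqrt(2)/2 on |1010>, and 0 on every other basis state.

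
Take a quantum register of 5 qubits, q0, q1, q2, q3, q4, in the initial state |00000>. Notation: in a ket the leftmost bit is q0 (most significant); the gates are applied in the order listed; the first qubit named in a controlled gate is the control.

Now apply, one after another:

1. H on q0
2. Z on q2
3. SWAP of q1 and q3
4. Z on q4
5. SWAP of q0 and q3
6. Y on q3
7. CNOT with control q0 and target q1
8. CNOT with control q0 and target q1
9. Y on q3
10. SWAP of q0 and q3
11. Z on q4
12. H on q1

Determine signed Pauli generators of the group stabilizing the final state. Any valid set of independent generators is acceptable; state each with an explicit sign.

The stabilizer group can be generated by +XIIII, +IXIII, +IIZII, +IIIZI, +IIIIZ, among other valid generating sets. Key observation: the block from step 4 through step 11 cancels to the identity and can be dropped.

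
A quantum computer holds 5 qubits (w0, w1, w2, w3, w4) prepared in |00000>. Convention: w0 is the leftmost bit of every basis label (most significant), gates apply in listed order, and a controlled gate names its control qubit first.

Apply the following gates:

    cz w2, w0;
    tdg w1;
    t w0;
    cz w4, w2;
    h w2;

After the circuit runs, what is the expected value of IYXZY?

In the final state, IYXZY has expectation 0.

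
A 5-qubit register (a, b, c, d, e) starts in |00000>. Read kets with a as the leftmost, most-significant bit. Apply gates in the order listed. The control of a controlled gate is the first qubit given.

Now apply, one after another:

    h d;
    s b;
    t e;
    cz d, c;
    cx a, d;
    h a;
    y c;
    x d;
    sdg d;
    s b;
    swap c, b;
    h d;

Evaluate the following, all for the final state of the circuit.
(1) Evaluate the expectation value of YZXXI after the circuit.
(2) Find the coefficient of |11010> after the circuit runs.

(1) The expectation value of YZXXI is 0.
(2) The amplitude on |11010> is sqrt(2)*(-1 + I)/4.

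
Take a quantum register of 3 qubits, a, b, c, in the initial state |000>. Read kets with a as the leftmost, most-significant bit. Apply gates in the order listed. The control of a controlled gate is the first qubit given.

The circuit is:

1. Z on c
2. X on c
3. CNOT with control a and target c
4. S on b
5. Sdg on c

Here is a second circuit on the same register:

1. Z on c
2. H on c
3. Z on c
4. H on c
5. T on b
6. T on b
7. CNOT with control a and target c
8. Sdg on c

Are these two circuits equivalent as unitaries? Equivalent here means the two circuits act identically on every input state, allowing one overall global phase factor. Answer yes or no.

Yes, they are equivalent — the unitaries differ by at most a global phase.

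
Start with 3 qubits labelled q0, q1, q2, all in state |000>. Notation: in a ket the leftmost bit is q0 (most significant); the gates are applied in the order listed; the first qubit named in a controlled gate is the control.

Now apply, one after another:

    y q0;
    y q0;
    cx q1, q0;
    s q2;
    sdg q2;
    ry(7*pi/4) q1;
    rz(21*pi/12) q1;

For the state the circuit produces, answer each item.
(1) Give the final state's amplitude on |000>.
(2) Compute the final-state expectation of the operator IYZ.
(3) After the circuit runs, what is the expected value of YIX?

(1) The final state's coefficient on |000> equals sqrt(sqrt(2) + 2)*exp(I*pi/8)/2. Key observation: steps 4-5 multiply out to the identity, so the circuit reduces to the remaining gates.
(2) The expectation value of IYZ is 1/2.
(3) In the final state, YIX has expectation 0.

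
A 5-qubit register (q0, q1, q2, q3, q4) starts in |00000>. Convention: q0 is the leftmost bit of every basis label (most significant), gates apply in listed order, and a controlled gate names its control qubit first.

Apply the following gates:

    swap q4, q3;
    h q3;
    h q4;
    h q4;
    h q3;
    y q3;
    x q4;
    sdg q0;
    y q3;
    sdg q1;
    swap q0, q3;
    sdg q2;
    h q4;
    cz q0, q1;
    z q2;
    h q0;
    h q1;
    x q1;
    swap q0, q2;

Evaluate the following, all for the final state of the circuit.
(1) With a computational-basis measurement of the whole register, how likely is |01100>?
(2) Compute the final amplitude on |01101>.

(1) A full measurement returns |01100> with probability 1/8. Key observation: the block from step 2 through step 5 cancels to the identity and can be dropped.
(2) The amplitude on |01101> is -sqrt(2)/4.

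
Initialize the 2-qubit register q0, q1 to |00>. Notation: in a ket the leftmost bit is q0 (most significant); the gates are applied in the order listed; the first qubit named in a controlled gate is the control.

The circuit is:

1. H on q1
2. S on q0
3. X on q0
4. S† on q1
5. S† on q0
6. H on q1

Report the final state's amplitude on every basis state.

The resulting statevector has amplitude 0 on |00>, 0 on |01>, -1/2 - I/2 on |10>, 1/2 - I/2 on |11>.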